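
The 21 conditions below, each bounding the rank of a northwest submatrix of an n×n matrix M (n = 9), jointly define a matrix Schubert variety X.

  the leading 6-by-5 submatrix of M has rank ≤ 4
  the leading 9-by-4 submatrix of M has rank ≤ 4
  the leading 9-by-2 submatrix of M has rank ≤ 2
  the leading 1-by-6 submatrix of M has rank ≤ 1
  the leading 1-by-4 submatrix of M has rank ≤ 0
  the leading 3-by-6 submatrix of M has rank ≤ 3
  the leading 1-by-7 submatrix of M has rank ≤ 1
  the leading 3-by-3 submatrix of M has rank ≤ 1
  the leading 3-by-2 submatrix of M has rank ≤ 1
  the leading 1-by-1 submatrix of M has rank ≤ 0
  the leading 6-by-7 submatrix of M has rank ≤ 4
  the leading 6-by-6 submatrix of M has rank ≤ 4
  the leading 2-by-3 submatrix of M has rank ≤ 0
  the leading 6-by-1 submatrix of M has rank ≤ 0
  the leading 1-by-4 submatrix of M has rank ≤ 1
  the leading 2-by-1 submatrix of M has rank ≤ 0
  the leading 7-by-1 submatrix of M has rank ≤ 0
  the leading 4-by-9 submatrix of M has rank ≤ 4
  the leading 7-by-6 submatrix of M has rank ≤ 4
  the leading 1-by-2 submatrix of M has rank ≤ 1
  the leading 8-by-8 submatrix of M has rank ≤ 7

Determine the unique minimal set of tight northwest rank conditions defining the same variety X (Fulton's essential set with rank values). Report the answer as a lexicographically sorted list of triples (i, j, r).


Recovering R(i,j) via the rank-extension bound from the 21 conditions:

  0 | 0 | 0 | 0 | 1 | 1 | 1 | 1 | 1
  0 | 0 | 0 | 1 | 2 | 2 | 2 | 2 | 2
  0 | 1 | 1 | 2 | 3 | 3 | 3 | 3 | 3
  0 | 1 | 2 | 3 | 4 | 4 | 4 | 4 | 4
  0 | 1 | 2 | 3 | 4 | 4 | 4 | 5 | 5
  0 | 1 | 2 | 3 | 4 | 4 | 4 | 5 | 6
  0 | 1 | 2 | 3 | 4 | 4 | 5 | 6 | 7
  1 | 2 | 3 | 4 | 5 | 5 | 6 | 7 | 8
  1 | 2 | 3 | 4 | 5 | 6 | 7 | 8 | 9

second differences of R give the permutation w = (5, 4, 2, 3, 8, 9, 7, 1, 6).

|D(w)|=17, |Ess(w)|=5:

[(1, 4, 0), (2, 3, 0), (6, 7, 4), (7, 1, 0), (7, 6, 4)]


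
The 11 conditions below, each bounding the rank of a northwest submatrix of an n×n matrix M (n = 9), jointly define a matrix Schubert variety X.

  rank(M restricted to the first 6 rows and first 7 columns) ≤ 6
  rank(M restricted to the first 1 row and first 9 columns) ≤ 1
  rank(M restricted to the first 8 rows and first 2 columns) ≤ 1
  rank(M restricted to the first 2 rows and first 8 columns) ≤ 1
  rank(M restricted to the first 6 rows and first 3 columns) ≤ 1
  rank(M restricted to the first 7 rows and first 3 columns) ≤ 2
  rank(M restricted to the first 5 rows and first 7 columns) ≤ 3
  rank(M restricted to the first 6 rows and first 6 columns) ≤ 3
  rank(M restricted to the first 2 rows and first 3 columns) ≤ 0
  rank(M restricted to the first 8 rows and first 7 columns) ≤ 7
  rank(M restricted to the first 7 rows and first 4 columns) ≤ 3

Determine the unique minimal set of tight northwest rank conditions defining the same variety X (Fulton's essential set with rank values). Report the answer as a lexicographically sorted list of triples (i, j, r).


Recovering R(i,j) via the rank-extension bound from the 11 conditions:

  0, 0, 0, 1, 1, 1, 1, 1, 1
  0, 0, 0, 1, 1, 1, 1, 1, 2
  1, 1, 1, 2, 2, 2, 2, 2, 3
  1, 1, 1, 2, 3, 3, 3, 3, 4
  1, 1, 1, 2, 3, 3, 3, 4, 5
  1, 1, 1, 2, 3, 3, 4, 5, 6
  1, 1, 2, 3, 4, 4, 5, 6, 7
  1, 1, 2, 3, 4, 5, 6, 7, 8
  1, 2, 3, 4, 5, 6, 7, 8, 9

second differences of R give the permutation w = (4, 9, 1, 5, 8, 7, 3, 6, 2).

Fulton essential set (6 of the 21 Rothe cells):

[(2, 3, 0), (2, 8, 1), (5, 7, 3), (6, 3, 1), (6, 6, 3), (8, 2, 1)]


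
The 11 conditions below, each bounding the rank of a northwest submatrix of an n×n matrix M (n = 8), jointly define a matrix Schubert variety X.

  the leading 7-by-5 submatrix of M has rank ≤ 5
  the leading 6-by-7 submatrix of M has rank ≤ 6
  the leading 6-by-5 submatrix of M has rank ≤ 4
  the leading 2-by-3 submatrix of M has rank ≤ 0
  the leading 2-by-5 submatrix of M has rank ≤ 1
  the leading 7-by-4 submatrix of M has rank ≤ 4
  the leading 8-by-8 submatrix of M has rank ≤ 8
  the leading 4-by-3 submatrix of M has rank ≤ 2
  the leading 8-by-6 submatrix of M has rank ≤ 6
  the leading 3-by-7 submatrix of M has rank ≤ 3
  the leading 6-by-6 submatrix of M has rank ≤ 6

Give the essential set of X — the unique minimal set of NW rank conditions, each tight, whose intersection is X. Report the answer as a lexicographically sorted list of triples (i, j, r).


Rank table r_w(8×8) implied by the 11 constraints:

  R[1]: 0  0  0  1  1  1  1  1
  R[2]: 0  0  0  1  1  2  2  2
  R[3]: 1  1  1  2  2  3  3  3
  R[4]: 1  2  2  3  3  4  4  4
  R[5]: 1  2  3  4  4  5  5  5
  R[6]: 1  2  3  4  4  5  6  6
  R[7]: 1  2  3  4  5  6  7  7
  R[8]: 1  2  3  4  5  6  7  8

second differences of R give the permutation w = (4, 6, 1, 2, 3, 7, 5, 8).

Fulton essential set (3 of the 8 Rothe cells):

[(2, 3, 0), (2, 5, 1), (6, 5, 4)]


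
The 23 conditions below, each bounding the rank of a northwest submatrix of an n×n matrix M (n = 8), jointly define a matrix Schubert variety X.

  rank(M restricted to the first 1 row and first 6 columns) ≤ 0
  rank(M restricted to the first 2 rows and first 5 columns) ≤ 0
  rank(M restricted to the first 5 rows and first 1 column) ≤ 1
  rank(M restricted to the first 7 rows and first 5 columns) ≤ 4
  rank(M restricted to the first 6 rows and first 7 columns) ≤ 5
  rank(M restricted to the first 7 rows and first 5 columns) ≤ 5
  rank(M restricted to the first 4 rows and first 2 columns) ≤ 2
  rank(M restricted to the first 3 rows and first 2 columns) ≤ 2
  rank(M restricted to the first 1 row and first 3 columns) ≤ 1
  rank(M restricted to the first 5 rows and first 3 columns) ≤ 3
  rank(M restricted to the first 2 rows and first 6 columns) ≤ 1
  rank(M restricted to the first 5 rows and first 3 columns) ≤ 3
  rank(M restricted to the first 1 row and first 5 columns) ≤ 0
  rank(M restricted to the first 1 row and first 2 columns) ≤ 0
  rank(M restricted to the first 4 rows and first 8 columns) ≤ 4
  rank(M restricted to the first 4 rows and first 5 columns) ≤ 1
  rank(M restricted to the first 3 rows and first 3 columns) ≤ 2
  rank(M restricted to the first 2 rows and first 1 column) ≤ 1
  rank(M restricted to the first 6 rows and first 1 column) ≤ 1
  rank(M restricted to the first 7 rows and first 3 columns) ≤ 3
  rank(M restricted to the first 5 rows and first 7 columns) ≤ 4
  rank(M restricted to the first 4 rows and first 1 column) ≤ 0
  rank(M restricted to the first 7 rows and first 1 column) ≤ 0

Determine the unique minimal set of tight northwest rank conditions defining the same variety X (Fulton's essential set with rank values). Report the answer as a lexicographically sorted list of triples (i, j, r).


Computing R[i][j] = min implied NW-rank bound (n=8, 23 conditions):

  i=1: 0 0 0 0 0 0 1 1
  i=2: 0 0 0 0 0 1 2 2
  i=3: 0 1 1 1 1 2 3 3
  i=4: 0 1 1 1 1 2 3 4
  i=5: 0 1 2 2 2 3 4 5
  i=6: 0 1 2 3 3 4 5 6
  i=7: 0 1 2 3 4 5 6 7
  i=8: 1 2 3 4 5 6 7 8

hence w(1..8) = (7, 6, 2, 8, 3, 4, 5, 1).

Rothe diagram D(w) (19 cells), 4 SE-corners (essential conditions):

[(1, 6, 0), (2, 5, 0), (4, 5, 1), (7, 1, 0)]


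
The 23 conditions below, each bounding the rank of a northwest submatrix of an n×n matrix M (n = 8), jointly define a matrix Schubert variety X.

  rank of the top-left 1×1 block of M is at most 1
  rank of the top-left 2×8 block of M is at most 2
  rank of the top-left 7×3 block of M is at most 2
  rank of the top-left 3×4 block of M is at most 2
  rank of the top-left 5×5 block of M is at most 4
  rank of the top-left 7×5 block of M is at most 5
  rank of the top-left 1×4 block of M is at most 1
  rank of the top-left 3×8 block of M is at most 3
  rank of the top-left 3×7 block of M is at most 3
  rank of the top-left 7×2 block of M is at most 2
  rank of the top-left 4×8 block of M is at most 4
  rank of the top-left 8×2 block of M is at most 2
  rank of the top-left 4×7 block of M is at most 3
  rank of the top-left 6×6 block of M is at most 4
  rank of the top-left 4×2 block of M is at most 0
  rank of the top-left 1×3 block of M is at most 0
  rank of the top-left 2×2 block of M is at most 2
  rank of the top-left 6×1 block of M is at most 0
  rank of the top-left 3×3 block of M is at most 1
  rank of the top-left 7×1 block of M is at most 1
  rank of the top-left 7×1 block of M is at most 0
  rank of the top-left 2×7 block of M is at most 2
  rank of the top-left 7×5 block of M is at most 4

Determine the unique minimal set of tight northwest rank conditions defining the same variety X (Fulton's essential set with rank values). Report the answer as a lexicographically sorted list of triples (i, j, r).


Rank table r_w(8×8) implied by the 23 constraints:

  row 1: 0  0  0  1  1  1  1  1
  row 2: 0  0  1  2  2  2  2  2
  row 3: 0  0  1  2  3  3  3  3
  row 4: 0  0  1  2  3  3  3  4
  row 5: 0  1  2  3  4  4  4  5
  row 6: 0  1  2  3  4  4  5  6
  row 7: 0  1  2  3  4  5  6  7
  row 8: 1  2  3  4  5  6  7  8

second differences of R give the permutation w = (4, 3, 5, 8, 2, 7, 6, 1).

D(w) has 15 cells with 5 SE-corners; essential set:

[(1, 3, 0), (4, 2, 0), (4, 7, 3), (6, 6, 4), (7, 1, 0)]


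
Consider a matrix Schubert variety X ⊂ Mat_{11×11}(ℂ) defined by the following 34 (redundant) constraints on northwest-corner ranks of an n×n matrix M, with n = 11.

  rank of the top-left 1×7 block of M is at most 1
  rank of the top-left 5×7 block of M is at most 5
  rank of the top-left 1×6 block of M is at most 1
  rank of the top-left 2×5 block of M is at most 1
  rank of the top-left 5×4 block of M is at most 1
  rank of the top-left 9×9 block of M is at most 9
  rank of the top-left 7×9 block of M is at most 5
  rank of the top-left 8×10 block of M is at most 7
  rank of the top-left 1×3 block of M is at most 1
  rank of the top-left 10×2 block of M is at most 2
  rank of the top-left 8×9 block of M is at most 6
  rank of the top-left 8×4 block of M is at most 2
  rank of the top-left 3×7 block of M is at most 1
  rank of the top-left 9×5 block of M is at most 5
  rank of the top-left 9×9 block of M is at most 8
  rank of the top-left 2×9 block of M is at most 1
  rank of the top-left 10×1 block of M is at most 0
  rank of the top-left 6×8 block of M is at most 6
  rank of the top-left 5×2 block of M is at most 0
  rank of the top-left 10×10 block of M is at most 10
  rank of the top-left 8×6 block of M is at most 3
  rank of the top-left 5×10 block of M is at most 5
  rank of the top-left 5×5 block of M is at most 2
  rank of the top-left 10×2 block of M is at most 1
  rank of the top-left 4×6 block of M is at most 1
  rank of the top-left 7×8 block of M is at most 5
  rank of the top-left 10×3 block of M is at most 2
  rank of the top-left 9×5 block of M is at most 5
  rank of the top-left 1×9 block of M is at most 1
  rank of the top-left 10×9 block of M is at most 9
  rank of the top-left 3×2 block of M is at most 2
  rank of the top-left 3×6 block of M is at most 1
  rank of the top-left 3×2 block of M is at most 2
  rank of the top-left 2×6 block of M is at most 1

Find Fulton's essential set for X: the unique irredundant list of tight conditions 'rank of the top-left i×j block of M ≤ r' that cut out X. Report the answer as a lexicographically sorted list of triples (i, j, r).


Computing R[i][j] = min implied NW-rank bound (n=11, 34 conditions):

  0 0 1 1 1 1 1 1 1 1 1
  0 0 1 1 1 1 1 1 1 2 2
  0 0 1 1 1 1 1 2 2 3 3
  0 0 1 1 1 1 2 3 3 4 4
  0 0 1 1 2 2 3 4 4 5 5
  0 1 2 2 3 3 4 5 5 6 6
  0 1 2 2 3 3 4 5 5 6 7
  0 1 2 2 3 3 4 5 6 7 8
  0 1 2 3 4 4 5 6 7 8 9
  0 1 2 3 4 5 6 7 8 9 10
  1 2 3 4 5 6 7 8 9 10 11

so w = (3, 10, 8, 7, 5, 2, 11, 9, 4, 6, 1).

|D(w)|=34, |Ess(w)|=9:

[(2, 9, 1), (3, 7, 1), (4, 6, 1), (5, 2, 0), (5, 4, 1), (7, 9, 5), (8, 4, 2), (8, 6, 3), (10, 1, 0)]


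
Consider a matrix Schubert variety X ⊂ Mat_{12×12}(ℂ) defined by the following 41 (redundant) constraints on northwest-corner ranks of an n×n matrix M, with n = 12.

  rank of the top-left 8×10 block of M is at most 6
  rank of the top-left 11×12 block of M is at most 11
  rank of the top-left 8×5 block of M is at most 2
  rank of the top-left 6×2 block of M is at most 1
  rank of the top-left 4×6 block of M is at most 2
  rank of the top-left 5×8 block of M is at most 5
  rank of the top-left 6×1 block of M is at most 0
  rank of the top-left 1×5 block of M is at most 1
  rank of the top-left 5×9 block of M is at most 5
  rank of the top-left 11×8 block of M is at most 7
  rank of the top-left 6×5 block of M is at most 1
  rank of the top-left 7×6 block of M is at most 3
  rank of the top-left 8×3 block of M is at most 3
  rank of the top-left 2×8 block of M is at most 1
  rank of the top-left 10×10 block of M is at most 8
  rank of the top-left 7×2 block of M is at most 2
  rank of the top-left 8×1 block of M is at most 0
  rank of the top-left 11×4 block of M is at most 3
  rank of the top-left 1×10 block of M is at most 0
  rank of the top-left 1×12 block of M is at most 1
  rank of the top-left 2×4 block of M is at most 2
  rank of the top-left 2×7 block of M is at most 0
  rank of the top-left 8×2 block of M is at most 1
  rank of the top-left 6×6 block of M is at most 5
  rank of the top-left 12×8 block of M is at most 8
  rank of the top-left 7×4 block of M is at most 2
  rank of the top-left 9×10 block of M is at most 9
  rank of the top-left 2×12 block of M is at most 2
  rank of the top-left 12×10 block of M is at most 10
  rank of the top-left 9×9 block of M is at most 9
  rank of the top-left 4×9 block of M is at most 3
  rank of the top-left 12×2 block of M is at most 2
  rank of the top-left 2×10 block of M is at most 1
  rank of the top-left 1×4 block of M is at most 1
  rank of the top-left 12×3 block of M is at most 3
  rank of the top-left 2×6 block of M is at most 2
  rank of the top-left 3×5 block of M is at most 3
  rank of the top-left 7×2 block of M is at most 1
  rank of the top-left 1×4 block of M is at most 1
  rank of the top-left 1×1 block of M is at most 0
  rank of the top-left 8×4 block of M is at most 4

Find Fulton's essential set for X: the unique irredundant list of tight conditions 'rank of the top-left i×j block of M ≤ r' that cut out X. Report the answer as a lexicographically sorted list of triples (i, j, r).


Computing R[i][j] = min implied NW-rank bound (n=12, 41 conditions):

  row 1: 0 0 0 0 0 0 0 0 0 0 1 1
  row 2: 0 0 0 0 0 0 0 1 1 1 2 2
  row 3: 0 1 1 1 1 1 1 2 2 2 3 3
  row 4: 0 1 1 1 1 2 2 3 3 3 4 4
  row 5: 0 1 1 1 1 2 3 4 4 4 5 5
  row 6: 0 1 1 1 1 2 3 4 5 5 6 6
  row 7: 0 1 2 2 2 3 4 5 6 6 7 7
  row 8: 0 1 2 2 2 3 4 5 6 6 7 8
  row 9: 1 2 3 3 3 4 5 6 7 7 8 9
  row 10: 1 2 3 3 4 5 6 7 8 8 9 10
  row 11: 1 2 3 3 4 5 6 7 8 9 10 11
  row 12: 1 2 3 4 5 6 7 8 9 10 11 12

second differences of R give the permutation w = (11, 8, 2, 6, 7, 9, 3, 12, 1, 5, 10, 4).

|D(w)|=37, |Ess(w)|=7:

[(1, 10, 0), (2, 7, 0), (6, 5, 1), (8, 1, 0), (8, 5, 2), (8, 10, 6), (11, 4, 3)]


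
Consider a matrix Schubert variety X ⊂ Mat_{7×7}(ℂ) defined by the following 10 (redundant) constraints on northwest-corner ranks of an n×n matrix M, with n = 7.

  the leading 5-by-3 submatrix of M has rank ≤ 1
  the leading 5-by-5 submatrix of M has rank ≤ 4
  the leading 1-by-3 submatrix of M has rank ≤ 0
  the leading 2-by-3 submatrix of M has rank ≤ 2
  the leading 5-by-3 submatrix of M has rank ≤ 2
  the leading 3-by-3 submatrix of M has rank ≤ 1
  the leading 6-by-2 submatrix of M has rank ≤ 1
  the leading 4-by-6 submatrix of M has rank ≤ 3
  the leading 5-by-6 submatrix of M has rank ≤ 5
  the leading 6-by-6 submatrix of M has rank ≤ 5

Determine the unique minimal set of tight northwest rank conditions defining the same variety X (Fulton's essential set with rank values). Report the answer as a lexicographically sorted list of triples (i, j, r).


The tightest implied rank at each (i,j), from the 10 conditions:

  row 1: 0  0  0  1  1  1  1
  row 2: 1  1  1  2  2  2  2
  row 3: 1  1  1  2  3  3  3
  row 4: 1  1  1  2  3  3  4
  row 5: 1  1  1  2  3  4  5
  row 6: 1  1  2  3  4  5  6
  row 7: 1  2  3  4  5  6  7

so w = (4, 1, 5, 7, 6, 3, 2).

D(w) has 11 cells with 4 SE-corners; essential set:

[(1, 3, 0), (4, 6, 3), (5, 3, 1), (6, 2, 1)]


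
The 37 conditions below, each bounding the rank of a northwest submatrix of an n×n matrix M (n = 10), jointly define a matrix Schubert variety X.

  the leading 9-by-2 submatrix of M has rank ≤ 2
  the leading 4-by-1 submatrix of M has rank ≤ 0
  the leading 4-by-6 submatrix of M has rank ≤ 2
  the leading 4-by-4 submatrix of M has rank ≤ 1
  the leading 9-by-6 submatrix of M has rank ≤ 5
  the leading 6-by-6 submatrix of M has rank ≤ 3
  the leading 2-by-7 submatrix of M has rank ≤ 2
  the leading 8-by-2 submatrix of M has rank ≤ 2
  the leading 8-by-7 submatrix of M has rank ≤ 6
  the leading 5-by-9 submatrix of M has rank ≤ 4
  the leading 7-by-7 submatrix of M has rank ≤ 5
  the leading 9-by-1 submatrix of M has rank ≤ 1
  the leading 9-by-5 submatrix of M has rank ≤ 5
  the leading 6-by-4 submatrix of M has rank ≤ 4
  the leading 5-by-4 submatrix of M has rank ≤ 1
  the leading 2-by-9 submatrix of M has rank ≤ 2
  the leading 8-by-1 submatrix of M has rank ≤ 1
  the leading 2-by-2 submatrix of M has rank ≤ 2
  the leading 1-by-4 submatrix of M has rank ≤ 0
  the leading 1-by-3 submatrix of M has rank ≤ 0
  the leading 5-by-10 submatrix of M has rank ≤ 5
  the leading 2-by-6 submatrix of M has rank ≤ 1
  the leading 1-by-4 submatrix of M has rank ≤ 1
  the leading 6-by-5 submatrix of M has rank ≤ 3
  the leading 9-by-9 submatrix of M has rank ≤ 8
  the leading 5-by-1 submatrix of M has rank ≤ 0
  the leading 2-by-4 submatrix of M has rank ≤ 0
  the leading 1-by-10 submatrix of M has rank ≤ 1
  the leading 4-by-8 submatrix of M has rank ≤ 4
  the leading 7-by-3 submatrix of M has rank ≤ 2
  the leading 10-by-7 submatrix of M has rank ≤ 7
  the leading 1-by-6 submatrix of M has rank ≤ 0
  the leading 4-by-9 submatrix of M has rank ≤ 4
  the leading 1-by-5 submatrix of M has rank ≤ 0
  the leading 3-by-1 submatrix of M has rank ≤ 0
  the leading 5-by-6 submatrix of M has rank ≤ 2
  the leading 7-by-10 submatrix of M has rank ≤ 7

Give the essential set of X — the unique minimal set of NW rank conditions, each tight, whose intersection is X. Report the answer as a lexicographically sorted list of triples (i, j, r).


Propagating the 37 rank bounds to every northwest block:

  row 1: 0 0 0 0 0 0 1 1 1 1
  row 2: 0 0 0 0 1 1 2 2 2 2
  row 3: 0 1 1 1 2 2 3 3 3 3
  row 4: 0 1 1 1 2 2 3 4 4 4
  row 5: 0 1 1 1 2 2 3 4 4 5
  row 6: 1 2 2 2 3 3 4 5 5 6
  row 7: 1 2 2 3 4 4 5 6 6 7
  row 8: 1 2 3 4 5 5 6 7 7 8
  row 9: 1 2 3 4 5 5 6 7 8 9
  row 10: 1 2 3 4 5 6 7 8 9 10

reading off 1-entries of Δ²R: w = (7, 5, 2, 8, 10, 1, 4, 3, 9, 6).

Rothe diagram D(w) (22 cells), 8 SE-corners (essential conditions):

[(1, 6, 0), (2, 4, 0), (5, 1, 0), (5, 4, 1), (5, 6, 2), (5, 9, 4), (7, 3, 2), (9, 6, 5)]


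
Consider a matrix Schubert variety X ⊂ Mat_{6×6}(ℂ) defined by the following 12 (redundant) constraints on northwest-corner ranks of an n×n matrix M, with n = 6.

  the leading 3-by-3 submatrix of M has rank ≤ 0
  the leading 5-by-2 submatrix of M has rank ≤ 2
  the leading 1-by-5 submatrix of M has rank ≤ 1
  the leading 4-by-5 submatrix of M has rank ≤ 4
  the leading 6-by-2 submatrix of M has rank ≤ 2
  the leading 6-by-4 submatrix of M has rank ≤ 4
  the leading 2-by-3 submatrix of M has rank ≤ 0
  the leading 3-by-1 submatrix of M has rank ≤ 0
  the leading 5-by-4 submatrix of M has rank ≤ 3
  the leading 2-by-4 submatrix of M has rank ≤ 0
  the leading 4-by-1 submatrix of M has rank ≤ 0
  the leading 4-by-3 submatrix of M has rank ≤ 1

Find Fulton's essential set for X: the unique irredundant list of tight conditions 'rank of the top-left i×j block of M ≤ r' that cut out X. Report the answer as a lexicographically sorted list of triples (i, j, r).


The tightest implied rank at each (i,j), from the 12 conditions:

  R[1]: 0 0 0 0 1 1
  R[2]: 0 0 0 0 1 2
  R[3]: 0 0 0 1 2 3
  R[4]: 0 1 1 2 3 4
  R[5]: 1 2 2 3 4 5
  R[6]: 1 2 3 4 5 6

the unique w with this rank table is (5, 6, 4, 2, 1, 3).

ℓ(w)=12; the 3 essential cells (i,j,r):

[(2, 4, 0), (3, 3, 0), (4, 1, 0)]


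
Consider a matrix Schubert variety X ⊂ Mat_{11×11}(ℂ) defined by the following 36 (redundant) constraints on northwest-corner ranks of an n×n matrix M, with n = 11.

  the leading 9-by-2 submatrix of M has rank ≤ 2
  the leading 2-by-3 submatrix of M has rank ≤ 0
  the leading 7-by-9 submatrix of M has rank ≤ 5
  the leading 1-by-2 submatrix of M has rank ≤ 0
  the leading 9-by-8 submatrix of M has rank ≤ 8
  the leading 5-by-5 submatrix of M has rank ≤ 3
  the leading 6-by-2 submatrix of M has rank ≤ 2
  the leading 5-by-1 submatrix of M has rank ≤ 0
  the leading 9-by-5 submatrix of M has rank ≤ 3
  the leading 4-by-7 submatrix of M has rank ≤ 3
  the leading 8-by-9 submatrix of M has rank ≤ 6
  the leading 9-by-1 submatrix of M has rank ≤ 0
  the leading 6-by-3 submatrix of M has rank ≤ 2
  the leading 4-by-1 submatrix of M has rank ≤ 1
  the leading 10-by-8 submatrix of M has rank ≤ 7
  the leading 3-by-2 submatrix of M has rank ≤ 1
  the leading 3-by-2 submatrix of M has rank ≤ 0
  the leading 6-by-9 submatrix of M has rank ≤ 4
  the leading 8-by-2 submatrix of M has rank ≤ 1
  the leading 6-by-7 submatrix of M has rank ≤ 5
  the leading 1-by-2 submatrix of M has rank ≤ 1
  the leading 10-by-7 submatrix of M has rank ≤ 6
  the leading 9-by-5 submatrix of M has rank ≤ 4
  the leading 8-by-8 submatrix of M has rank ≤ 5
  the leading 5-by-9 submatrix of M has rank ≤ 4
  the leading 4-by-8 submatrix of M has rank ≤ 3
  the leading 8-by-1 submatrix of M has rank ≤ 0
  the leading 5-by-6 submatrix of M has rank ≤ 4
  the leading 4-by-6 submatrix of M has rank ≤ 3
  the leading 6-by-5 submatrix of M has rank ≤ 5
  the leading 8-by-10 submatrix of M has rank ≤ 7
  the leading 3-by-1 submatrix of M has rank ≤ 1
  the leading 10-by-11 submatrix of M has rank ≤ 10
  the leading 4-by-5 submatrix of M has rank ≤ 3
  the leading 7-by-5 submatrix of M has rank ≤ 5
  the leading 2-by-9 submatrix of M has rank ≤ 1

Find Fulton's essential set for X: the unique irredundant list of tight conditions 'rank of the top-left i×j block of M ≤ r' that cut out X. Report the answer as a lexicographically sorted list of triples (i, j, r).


Propagating the 36 rank bounds to every northwest block:

  R[1]: 0 | 0 | 0 | 1 | 1 | 1 | 1 | 1 | 1 | 1 | 1
  R[2]: 0 | 0 | 0 | 1 | 1 | 1 | 1 | 1 | 1 | 2 | 2
  R[3]: 0 | 0 | 1 | 2 | 2 | 2 | 2 | 2 | 2 | 3 | 3
  R[4]: 0 | 1 | 2 | 3 | 3 | 3 | 3 | 3 | 3 | 4 | 4
  R[5]: 0 | 1 | 2 | 3 | 3 | 4 | 4 | 4 | 4 | 5 | 5
  R[6]: 0 | 1 | 2 | 3 | 3 | 4 | 4 | 4 | 4 | 5 | 6
  R[7]: 0 | 1 | 2 | 3 | 3 | 4 | 5 | 5 | 5 | 6 | 7
  R[8]: 0 | 1 | 2 | 3 | 3 | 4 | 5 | 5 | 6 | 7 | 8
  R[9]: 0 | 1 | 2 | 3 | 3 | 4 | 5 | 6 | 7 | 8 | 9
  R[10]: 1 | 2 | 3 | 4 | 4 | 5 | 6 | 7 | 8 | 9 | 10
  R[11]: 1 | 2 | 3 | 4 | 5 | 6 | 7 | 8 | 9 | 10 | 11

giving w = (4, 10, 3, 2, 6, 11, 7, 9, 8, 1, 5) via Δ²R.

D(w) has 28 cells with 7 SE-corners; essential set:

[(2, 3, 0), (2, 9, 1), (3, 2, 0), (6, 9, 4), (8, 8, 5), (9, 1, 0), (9, 5, 3)]


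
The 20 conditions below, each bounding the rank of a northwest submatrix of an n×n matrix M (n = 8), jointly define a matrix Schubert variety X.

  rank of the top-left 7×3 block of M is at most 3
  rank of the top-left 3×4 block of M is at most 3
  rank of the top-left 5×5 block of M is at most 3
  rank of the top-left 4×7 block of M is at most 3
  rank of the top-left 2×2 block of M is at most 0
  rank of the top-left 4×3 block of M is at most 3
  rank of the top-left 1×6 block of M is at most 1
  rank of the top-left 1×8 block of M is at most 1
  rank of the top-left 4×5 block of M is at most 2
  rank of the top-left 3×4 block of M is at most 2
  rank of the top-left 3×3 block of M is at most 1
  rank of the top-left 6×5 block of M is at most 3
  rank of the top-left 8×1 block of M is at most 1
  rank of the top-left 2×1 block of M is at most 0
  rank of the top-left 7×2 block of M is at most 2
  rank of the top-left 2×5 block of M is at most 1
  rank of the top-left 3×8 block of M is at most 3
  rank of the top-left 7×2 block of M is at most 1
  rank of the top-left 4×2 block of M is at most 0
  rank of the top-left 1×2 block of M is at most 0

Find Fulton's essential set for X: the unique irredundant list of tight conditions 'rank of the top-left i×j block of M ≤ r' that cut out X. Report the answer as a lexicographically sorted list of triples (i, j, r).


The tightest implied rank at each (i,j), from the 20 conditions:

  i=1: 0 | 0 | 1 | 1 | 1 | 1 | 1 | 1
  i=2: 0 | 0 | 1 | 1 | 1 | 2 | 2 | 2
  i=3: 0 | 0 | 1 | 2 | 2 | 3 | 3 | 3
  i=4: 0 | 0 | 1 | 2 | 2 | 3 | 3 | 4
  i=5: 1 | 1 | 2 | 3 | 3 | 4 | 4 | 5
  i=6: 1 | 1 | 2 | 3 | 3 | 4 | 5 | 6
  i=7: 1 | 1 | 2 | 3 | 4 | 5 | 6 | 7
  i=8: 1 | 2 | 3 | 4 | 5 | 6 | 7 | 8

second differences of R give the permutation w = (3, 6, 4, 8, 1, 7, 5, 2).

ℓ(w)=15; the 6 essential cells (i,j,r):

[(2, 5, 1), (4, 2, 0), (4, 5, 2), (4, 7, 3), (6, 5, 3), (7, 2, 1)]


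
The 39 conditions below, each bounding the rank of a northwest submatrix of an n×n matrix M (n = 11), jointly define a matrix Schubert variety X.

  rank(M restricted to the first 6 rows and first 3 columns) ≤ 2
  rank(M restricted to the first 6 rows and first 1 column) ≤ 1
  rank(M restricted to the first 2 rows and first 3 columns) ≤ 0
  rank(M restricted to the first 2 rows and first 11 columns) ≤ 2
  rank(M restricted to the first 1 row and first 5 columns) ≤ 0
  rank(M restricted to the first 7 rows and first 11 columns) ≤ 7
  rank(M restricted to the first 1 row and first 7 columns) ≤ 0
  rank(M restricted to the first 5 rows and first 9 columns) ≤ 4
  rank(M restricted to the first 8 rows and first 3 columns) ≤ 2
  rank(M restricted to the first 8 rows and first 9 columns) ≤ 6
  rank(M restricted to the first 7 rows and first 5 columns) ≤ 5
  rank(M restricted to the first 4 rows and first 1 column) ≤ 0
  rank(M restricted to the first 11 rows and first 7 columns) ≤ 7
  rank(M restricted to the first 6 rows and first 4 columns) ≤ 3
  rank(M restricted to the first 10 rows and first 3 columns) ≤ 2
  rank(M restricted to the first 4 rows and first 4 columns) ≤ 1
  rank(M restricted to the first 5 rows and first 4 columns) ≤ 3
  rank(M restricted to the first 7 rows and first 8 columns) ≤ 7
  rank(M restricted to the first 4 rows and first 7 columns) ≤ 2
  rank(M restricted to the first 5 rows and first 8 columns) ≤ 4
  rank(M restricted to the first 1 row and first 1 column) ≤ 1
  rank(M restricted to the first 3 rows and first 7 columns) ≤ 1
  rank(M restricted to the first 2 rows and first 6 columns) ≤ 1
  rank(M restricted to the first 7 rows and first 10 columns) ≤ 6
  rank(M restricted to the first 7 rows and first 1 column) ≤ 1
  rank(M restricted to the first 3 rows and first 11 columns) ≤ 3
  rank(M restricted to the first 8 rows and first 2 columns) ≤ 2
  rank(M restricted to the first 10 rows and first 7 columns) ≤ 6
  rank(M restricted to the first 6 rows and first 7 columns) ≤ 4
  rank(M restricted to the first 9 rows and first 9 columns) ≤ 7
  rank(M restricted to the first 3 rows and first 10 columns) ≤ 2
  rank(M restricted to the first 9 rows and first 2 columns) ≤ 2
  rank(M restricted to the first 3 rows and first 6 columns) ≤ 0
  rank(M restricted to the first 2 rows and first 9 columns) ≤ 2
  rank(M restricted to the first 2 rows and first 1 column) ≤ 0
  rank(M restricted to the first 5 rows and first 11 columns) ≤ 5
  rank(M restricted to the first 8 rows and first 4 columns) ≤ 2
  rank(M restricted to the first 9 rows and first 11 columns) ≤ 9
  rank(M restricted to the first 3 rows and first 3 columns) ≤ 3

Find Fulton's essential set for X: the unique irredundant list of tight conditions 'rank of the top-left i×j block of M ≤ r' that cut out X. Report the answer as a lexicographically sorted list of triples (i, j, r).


The tightest implied rank at each (i,j), from the 39 conditions:

  R[1]: 0  0  0  0  0  0  0  1  1  1  1
  R[2]: 0  0  0  0  0  0  1  2  2  2  2
  R[3]: 0  0  0  0  0  0  1  2  2  2  3
  R[4]: 0  1  1  1  1  1  2  3  3  3  4
  R[5]: 1  2  2  2  2  2  3  4  4  4  5
  R[6]: 1  2  2  2  3  3  4  5  5  5  6
  R[7]: 1  2  2  2  3  4  5  6  6  6  7
  R[8]: 1  2  2  2  3  4  5  6  6  7  8
  R[9]: 1  2  2  3  4  5  6  7  7  8  9
  R[10]: 1  2  2  3  4  5  6  7  8  9  10
  R[11]: 1  2  3  4  5  6  7  8  9  10  11

hence w(1..11) = (8, 7, 11, 2, 1, 5, 6, 10, 4, 9, 3).

7 SE-corners of the 31-cell Rothe diagram give Ess(w):

[(1, 7, 0), (3, 6, 0), (3, 10, 2), (4, 1, 0), (8, 4, 2), (8, 9, 6), (10, 3, 2)]


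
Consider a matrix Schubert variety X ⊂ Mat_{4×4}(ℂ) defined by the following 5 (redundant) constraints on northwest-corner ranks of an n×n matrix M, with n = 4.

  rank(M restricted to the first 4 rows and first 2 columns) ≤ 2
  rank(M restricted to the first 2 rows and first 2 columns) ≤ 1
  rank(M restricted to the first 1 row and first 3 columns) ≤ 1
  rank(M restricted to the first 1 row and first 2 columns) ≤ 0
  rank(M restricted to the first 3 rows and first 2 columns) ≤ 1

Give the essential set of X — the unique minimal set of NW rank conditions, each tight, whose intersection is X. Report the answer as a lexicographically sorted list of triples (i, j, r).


Rank table r_w(4×4) implied by the 5 constraints:

  i=1: 0  0  1  1
  i=2: 1  1  2  2
  i=3: 1  1  2  3
  i=4: 1  2  3  4

second differences of R give the permutation w = (3, 1, 4, 2).

2 SE-corners of the 3-cell Rothe diagram give Ess(w):

[(1, 2, 0), (3, 2, 1)]


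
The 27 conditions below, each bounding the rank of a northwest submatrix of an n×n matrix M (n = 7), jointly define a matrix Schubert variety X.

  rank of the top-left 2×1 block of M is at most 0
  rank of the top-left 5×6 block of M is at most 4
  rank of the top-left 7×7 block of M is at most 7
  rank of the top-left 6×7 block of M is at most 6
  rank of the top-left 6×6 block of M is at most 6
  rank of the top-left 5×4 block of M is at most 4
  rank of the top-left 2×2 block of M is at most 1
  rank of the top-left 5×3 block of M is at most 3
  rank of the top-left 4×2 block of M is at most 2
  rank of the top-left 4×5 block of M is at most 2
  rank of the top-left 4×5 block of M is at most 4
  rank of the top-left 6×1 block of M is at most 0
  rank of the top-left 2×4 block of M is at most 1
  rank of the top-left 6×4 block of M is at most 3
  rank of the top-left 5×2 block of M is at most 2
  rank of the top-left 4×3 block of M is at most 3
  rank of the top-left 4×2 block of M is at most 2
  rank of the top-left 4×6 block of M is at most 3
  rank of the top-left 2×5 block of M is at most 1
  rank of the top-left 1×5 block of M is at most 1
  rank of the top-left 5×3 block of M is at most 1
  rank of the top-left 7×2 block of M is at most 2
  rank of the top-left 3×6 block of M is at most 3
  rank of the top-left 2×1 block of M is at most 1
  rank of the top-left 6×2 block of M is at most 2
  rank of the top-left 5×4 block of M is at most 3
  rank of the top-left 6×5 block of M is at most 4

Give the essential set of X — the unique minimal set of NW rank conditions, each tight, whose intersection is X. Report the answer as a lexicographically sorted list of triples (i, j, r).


Propagating the 27 rank bounds to every northwest block:

  R[1]: 0 1 1 1 1 1 1
  R[2]: 0 1 1 1 1 2 2
  R[3]: 0 1 1 2 2 3 3
  R[4]: 0 1 1 2 2 3 4
  R[5]: 0 1 1 2 3 4 5
  R[6]: 0 1 2 3 4 5 6
  R[7]: 1 2 3 4 5 6 7

the unique w with this rank table is (2, 6, 4, 7, 5, 3, 1).

|D(w)|=13, |Ess(w)|=4:

[(2, 5, 1), (4, 5, 2), (5, 3, 1), (6, 1, 0)]


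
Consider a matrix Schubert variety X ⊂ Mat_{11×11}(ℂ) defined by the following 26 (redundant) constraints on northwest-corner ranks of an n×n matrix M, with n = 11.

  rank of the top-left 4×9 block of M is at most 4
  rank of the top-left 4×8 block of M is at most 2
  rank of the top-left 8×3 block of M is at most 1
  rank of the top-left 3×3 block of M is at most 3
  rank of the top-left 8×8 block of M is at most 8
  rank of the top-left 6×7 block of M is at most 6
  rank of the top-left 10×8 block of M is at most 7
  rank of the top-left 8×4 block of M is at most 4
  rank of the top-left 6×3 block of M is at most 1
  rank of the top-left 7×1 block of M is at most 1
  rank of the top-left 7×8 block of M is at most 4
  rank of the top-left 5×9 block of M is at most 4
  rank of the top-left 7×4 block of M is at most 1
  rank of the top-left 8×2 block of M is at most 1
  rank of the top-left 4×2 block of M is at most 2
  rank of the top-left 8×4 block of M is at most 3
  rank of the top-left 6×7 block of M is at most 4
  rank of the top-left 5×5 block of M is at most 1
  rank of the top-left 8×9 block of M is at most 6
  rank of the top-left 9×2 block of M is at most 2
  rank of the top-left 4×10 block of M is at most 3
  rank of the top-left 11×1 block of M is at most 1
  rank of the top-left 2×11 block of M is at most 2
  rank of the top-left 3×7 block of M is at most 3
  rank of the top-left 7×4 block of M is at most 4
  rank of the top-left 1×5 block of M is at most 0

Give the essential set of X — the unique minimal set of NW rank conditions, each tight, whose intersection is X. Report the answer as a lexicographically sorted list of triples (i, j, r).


Recovering R(i,j) via the rank-extension bound from the 26 conditions:

  i=1: 0, 0, 0, 0, 0, 1, 1, 1, 1, 1, 1
  i=2: 1, 1, 1, 1, 1, 2, 2, 2, 2, 2, 2
  i=3: 1, 1, 1, 1, 1, 2, 2, 2, 3, 3, 3
  i=4: 1, 1, 1, 1, 1, 2, 2, 2, 3, 3, 4
  i=5: 1, 1, 1, 1, 1, 2, 3, 3, 4, 4, 5
  i=6: 1, 1, 1, 1, 2, 3, 4, 4, 5, 5, 6
  i=7: 1, 1, 1, 1, 2, 3, 4, 4, 5, 6, 7
  i=8: 1, 1, 1, 2, 3, 4, 5, 5, 6, 7, 8
  i=9: 1, 2, 2, 3, 4, 5, 6, 6, 7, 8, 9
  i=10: 1, 2, 3, 4, 5, 6, 7, 7, 8, 9, 10
  i=11: 1, 2, 3, 4, 5, 6, 7, 8, 9, 10, 11

reading off 1-entries of Δ²R: w = (6, 1, 9, 11, 7, 5, 10, 4, 2, 3, 8).

ℓ(w)=31; the 7 essential cells (i,j,r):

[(1, 5, 0), (4, 8, 2), (4, 10, 3), (5, 5, 1), (7, 4, 1), (7, 8, 4), (8, 3, 1)]


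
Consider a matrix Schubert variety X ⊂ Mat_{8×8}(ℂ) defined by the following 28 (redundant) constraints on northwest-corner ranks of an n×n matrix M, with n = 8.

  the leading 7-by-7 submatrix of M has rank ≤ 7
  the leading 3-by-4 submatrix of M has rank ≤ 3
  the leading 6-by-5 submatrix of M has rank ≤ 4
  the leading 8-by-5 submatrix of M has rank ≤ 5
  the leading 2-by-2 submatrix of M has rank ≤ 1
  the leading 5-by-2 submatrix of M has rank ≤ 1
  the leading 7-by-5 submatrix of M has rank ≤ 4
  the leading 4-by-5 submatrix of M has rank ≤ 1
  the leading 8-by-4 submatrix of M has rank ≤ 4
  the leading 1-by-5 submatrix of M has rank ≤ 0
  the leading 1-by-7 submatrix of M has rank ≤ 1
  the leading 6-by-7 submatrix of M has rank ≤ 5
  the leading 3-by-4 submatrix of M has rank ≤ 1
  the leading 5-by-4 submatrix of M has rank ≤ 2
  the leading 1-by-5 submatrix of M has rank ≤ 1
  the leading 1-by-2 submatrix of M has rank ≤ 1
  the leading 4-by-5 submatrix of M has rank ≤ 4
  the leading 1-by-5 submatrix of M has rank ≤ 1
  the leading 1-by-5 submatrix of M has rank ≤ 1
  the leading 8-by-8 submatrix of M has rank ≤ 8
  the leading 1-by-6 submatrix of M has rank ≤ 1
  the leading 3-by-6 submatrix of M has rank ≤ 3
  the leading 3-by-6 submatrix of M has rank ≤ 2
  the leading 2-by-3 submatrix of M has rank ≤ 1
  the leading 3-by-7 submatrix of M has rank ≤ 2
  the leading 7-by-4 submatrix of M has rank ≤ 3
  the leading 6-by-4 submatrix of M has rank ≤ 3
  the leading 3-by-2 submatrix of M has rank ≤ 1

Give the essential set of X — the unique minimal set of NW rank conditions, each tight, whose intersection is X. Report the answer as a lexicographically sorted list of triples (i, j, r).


Propagating the 28 rank bounds to every northwest block:

  i=1: 0 | 0 | 0 | 0 | 0 | 1 | 1 | 1
  i=2: 1 | 1 | 1 | 1 | 1 | 2 | 2 | 2
  i=3: 1 | 1 | 1 | 1 | 1 | 2 | 2 | 3
  i=4: 1 | 1 | 1 | 1 | 1 | 2 | 3 | 4
  i=5: 1 | 1 | 2 | 2 | 2 | 3 | 4 | 5
  i=6: 1 | 2 | 3 | 3 | 3 | 4 | 5 | 6
  i=7: 1 | 2 | 3 | 3 | 4 | 5 | 6 | 7
  i=8: 1 | 2 | 3 | 4 | 5 | 6 | 7 | 8

hence w(1..8) = (6, 1, 8, 7, 3, 2, 5, 4).

D(w) has 16 cells with 5 SE-corners; essential set:

[(1, 5, 0), (3, 7, 2), (4, 5, 1), (5, 2, 1), (7, 4, 3)]


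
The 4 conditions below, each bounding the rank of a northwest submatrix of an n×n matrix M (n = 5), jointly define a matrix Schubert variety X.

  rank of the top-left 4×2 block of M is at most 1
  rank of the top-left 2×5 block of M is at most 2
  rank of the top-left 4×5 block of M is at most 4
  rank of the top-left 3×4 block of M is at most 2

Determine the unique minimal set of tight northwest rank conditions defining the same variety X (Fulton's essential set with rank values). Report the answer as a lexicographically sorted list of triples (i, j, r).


Rank table r_w(5×5) implied by the 4 constraints:

  1 | 1 | 1 | 1 | 1
  1 | 1 | 2 | 2 | 2
  1 | 1 | 2 | 2 | 3
  1 | 1 | 2 | 3 | 4
  1 | 2 | 3 | 4 | 5

giving w = (1, 3, 5, 4, 2) via Δ²R.

ℓ(w)=4; the 2 essential cells (i,j,r):

[(3, 4, 2), (4, 2, 1)]


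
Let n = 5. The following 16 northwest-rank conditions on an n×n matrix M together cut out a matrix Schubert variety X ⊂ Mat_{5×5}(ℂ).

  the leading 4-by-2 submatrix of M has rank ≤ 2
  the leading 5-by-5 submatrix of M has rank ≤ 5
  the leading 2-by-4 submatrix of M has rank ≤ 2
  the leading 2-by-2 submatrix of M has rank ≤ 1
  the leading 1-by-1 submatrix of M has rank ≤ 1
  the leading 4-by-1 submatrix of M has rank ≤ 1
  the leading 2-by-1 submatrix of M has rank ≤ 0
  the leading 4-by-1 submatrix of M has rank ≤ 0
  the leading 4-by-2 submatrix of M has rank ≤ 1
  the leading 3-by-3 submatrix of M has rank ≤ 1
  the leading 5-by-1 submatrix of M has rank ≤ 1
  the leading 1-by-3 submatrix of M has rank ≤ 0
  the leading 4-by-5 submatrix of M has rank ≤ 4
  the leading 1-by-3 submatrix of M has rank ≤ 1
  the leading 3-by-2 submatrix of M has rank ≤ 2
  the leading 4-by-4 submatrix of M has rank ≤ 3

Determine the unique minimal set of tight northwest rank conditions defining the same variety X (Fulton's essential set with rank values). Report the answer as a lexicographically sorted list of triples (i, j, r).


Rank table r_w(5×5) implied by the 16 constraints:

  i=1: 0, 0, 0, 1, 1
  i=2: 0, 1, 1, 2, 2
  i=3: 0, 1, 1, 2, 3
  i=4: 0, 1, 2, 3, 4
  i=5: 1, 2, 3, 4, 5

second differences of R give the permutation w = (4, 2, 5, 3, 1).

Fulton essential set (3 of the 7 Rothe cells):

[(1, 3, 0), (3, 3, 1), (4, 1, 0)]


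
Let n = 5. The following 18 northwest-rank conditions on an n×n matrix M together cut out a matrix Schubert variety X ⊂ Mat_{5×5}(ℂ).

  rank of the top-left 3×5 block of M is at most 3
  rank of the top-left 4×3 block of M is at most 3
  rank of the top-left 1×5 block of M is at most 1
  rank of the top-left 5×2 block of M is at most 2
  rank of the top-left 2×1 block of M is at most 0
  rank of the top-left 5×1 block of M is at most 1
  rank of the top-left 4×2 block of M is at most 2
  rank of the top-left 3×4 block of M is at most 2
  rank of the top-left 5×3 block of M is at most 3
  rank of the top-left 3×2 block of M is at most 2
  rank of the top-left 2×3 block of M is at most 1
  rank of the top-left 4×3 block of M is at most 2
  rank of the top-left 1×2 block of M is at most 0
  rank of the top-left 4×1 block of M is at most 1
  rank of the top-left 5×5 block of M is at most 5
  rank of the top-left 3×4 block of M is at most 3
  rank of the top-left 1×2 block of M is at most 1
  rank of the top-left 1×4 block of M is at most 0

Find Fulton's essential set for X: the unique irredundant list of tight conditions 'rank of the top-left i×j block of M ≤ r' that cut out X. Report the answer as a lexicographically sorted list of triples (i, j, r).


Reconstructing r_w from the 18 given conditions:

  0 | 0 | 0 | 0 | 1
  0 | 1 | 1 | 1 | 2
  1 | 2 | 2 | 2 | 3
  1 | 2 | 2 | 3 | 4
  1 | 2 | 3 | 4 | 5

second differences of R give the permutation w = (5, 2, 1, 4, 3).

|D(w)|=6, |Ess(w)|=3:

[(1, 4, 0), (2, 1, 0), (4, 3, 2)]
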